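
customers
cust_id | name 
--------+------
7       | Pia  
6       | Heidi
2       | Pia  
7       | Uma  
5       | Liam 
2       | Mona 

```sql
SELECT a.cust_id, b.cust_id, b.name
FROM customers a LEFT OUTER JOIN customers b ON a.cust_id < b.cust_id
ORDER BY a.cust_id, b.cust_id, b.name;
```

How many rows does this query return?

LEFT JOIN keeps every row from `customers a`; unmatched rows get NULL for `customers b`'s columns.
Matching on a.cust_id < b.cust_id.
- cust_id=7: no b row matches, row kept with b columns NULL.
- cust_id=6: 2 matching b row(s), so 2 row(s) emitted.
- cust_id=2: 4 matching b row(s), so 4 row(s) emitted.
- cust_id=7: no b row matches, row kept with b columns NULL.
- cust_id=5: 3 matching b row(s), so 3 row(s) emitted.
- cust_id=2: 4 matching b row(s), so 4 row(s) emitted.
Total: 13 matched + 2 padded = 15 rows.

15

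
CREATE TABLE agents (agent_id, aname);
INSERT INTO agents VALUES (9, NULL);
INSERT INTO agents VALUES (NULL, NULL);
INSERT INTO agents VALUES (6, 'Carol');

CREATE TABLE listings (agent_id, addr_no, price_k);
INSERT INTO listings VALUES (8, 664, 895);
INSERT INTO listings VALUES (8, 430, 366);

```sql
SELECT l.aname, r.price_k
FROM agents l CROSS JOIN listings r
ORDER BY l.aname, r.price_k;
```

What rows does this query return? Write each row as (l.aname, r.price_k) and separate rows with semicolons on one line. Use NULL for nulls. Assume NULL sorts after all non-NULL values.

(Carol, 366); (Carol, 895); (NULL, 366); (NULL, 366); (NULL, 895); (NULL, 895)

CROSS JOIN pairs every row of `agents` with every row of `listings`: 3 × 2 = 6 rows.
After projecting and ordering:
l.aname | r.price_k
Carol | 366
Carol | 895
NULL | 366
NULL | 366
NULL | 895
NULL | 895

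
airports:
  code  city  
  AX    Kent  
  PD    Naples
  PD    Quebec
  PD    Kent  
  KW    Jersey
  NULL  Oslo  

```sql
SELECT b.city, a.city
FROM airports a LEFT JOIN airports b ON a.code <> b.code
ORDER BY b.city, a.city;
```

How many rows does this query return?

15

LEFT JOIN keeps every row from `airports a`; unmatched rows get NULL for `airports b`'s columns.
Matching on a.code <> b.code. A NULL in a compared column never satisfies the condition.
- a row (code=AX): matches 4 b row(s) → 4 output row(s).
- a row (code=PD): matches 2 b row(s) → 2 output row(s).
- a row (code=PD): matches 2 b row(s) → 2 output row(s).
- a row (code=PD): matches 2 b row(s) → 2 output row(s).
- a row (code=KW): matches 4 b row(s) → 4 output row(s).
- a row (code=NULL): no match → kept, b columns NULL.
Total: 14 matched + 1 padded = 15 rows.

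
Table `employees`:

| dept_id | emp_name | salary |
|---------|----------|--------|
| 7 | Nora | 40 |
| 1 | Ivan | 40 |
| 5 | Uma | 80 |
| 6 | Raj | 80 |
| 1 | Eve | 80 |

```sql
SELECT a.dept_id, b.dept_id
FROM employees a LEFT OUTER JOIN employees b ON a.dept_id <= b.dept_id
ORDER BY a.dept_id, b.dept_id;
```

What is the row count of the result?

16

LEFT JOIN keeps every row from `employees a`; unmatched rows get NULL for `employees b`'s columns.
Matching on a.dept_id <= b.dept_id.
Matched pairs: 16; unmatched a rows kept: 0.
Total: 16 rows.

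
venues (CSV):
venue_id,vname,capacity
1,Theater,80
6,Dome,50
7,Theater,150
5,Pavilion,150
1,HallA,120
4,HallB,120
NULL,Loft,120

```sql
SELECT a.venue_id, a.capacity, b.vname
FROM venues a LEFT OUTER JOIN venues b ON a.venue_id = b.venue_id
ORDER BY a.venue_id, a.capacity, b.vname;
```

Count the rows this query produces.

9

LEFT JOIN keeps every row from `venues a`; unmatched rows get NULL for `venues b`'s columns.
Matching on a.venue_id = b.venue_id. A NULL in a compared column never satisfies the condition.
- venue_id=1: 2 matching b row(s), so 2 row(s) emitted.
- venue_id=6: 1 matching b row(s), so 1 row(s) emitted.
- venue_id=7: 1 matching b row(s), so 1 row(s) emitted.
- venue_id=5: 1 matching b row(s), so 1 row(s) emitted.
- venue_id=1: 2 matching b row(s), so 2 row(s) emitted.
- venue_id=4: 1 matching b row(s), so 1 row(s) emitted.
- venue_id=NULL: no b row matches, row kept with b columns NULL.
Total: 8 matched + 1 padded = 9 rows.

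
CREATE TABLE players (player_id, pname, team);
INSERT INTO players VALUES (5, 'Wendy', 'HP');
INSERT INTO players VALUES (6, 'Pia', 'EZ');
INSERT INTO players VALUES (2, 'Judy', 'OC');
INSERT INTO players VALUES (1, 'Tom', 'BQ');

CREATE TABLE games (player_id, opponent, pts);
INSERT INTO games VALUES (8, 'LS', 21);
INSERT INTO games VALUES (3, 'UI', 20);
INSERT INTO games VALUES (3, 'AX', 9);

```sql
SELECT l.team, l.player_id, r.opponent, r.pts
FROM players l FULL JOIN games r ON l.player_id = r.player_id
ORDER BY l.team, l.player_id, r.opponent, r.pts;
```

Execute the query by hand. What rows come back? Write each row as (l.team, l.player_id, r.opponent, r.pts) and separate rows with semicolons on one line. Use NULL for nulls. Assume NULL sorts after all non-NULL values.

FULL OUTER JOIN keeps every row from both sides; unmatched rows get NULL for the other side's columns.
Matching on l.player_id = r.player_id.
Matched pairs: 0; unmatched l rows kept: 4; unmatched r rows kept: 3.

(BQ, 1, NULL, NULL); (EZ, 6, NULL, NULL); (HP, 5, NULL, NULL); (OC, 2, NULL, NULL); (NULL, NULL, AX, 9); (NULL, NULL, LS, 21); (NULL, NULL, UI, 20)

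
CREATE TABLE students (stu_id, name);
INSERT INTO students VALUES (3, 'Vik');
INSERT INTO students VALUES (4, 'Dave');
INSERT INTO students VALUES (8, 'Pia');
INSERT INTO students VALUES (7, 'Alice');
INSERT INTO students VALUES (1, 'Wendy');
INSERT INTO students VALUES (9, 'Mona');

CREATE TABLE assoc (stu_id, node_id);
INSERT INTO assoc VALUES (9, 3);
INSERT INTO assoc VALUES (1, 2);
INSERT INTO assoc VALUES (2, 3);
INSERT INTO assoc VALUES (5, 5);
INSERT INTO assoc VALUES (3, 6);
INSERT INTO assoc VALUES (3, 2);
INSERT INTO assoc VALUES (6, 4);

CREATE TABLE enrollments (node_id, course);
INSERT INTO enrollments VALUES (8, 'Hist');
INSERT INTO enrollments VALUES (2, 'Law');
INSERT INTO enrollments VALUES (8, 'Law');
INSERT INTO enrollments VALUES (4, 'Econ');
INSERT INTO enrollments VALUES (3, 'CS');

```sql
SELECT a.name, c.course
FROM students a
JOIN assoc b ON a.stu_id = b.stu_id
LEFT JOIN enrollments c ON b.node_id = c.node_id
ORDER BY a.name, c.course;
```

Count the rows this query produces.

Step 1 — a INNER JOIN b on stu_id → 4 row(s).
Then LEFT JOIN `enrollments c` on node_id: each of those 4 rows is kept; rows whose b.node_id has no match in c get NULL for c's columns.
Result: 4 row(s).

4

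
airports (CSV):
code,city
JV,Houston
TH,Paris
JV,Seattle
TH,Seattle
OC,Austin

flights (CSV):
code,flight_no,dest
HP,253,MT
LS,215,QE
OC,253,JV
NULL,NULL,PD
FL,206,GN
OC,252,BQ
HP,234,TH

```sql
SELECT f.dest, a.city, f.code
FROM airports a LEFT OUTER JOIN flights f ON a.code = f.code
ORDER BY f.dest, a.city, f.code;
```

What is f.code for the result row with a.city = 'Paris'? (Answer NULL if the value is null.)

LEFT JOIN keeps every row from `airports`; unmatched rows get NULL for `flights`'s columns.
Matching on a.code = f.code. A NULL in a compared column never satisfies the condition.
Matched pairs: 2; unmatched a rows kept: 4.

NULL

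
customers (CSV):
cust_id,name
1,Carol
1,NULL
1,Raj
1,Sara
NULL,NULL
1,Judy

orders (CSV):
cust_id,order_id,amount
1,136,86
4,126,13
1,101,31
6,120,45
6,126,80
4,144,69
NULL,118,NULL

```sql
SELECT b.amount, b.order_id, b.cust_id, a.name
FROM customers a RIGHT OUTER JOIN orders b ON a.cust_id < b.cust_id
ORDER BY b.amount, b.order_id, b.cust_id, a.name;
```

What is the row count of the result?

RIGHT JOIN keeps every row from `orders`; unmatched rows get NULL for `customers`'s columns.
Matching on a.cust_id < b.cust_id. A NULL in a compared column never satisfies the condition.
Matched pairs: 20; unmatched b rows kept: 3.
Total: 20 matched + 3 padded = 23 rows.

23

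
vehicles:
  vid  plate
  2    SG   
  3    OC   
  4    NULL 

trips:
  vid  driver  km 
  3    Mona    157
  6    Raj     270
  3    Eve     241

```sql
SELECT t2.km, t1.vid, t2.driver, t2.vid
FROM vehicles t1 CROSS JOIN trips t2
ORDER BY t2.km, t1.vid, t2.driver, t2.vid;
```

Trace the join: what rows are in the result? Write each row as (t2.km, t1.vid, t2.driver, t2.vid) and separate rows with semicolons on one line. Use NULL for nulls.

(157, 2, Mona, 3); (157, 3, Mona, 3); (157, 4, Mona, 3); (241, 2, Eve, 3); (241, 3, Eve, 3); (241, 4, Eve, 3); (270, 2, Raj, 6); (270, 3, Raj, 6); (270, 4, Raj, 6)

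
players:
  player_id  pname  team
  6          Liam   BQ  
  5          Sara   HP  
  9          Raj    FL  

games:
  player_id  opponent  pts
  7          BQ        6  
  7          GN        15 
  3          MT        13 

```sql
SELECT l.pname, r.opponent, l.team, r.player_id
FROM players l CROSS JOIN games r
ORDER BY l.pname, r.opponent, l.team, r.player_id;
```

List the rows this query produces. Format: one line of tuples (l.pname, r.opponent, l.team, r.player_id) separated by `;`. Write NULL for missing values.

(Liam, BQ, BQ, 7); (Liam, GN, BQ, 7); (Liam, MT, BQ, 3); (Raj, BQ, FL, 7); (Raj, GN, FL, 7); (Raj, MT, FL, 3); (Sara, BQ, HP, 7); (Sara, GN, HP, 7); (Sara, MT, HP, 3)

CROSS JOIN pairs every row of `players` with every row of `games`: 3 × 3 = 9 rows.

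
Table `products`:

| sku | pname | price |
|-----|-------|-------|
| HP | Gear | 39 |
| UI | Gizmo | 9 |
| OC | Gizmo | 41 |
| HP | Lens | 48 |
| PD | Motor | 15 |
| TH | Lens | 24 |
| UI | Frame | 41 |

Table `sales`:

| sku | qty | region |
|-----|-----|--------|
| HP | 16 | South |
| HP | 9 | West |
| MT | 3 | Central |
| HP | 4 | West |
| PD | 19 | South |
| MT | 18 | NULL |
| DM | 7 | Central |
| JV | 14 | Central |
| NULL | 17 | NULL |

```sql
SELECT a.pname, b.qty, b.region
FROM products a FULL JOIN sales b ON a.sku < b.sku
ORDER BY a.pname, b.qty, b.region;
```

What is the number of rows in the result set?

FULL OUTER JOIN keeps every row from both sides; unmatched rows get NULL for the other side's columns.
Matching on a.sku < b.sku. A NULL in a compared column never satisfies the condition.
- a[0] sku=HP → 4 match(es) in b → 4 row(s).
- a[1] sku=UI → no match; kept with NULLs on the b side.
- a[2] sku=OC → 1 match(es) in b → 1 row(s).
- a[3] sku=HP → 4 match(es) in b → 4 row(s).
- a[4] sku=PD → no match; kept with NULLs on the b side.
- a[5] sku=TH → no match; kept with NULLs on the b side.
- a[6] sku=UI → no match; kept with NULLs on the b side.
- plus 5 unmatched b row(s), each kept with NULL a columns.
Total: 9 matched + 9 padded = 18 rows.

18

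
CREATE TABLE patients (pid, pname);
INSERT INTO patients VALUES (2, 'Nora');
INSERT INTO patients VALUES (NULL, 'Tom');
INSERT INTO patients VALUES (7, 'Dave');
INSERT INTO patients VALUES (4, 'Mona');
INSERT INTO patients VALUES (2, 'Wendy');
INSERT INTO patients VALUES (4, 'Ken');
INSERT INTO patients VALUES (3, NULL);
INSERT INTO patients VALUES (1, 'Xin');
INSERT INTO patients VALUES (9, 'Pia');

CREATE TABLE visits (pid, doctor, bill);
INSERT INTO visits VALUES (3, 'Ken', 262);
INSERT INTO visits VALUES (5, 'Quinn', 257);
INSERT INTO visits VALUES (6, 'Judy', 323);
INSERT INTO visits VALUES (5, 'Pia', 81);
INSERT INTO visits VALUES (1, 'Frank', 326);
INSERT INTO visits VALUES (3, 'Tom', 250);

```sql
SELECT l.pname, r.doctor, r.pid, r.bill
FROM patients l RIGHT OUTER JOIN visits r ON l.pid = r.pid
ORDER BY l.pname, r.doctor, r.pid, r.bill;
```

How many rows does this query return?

6

RIGHT JOIN keeps every row from `visits`; unmatched rows get NULL for `patients`'s columns.
Matching on l.pid = r.pid. A NULL in a compared column never satisfies the condition.
Matched pairs: 3; unmatched r rows kept: 3.
Total: 3 matched + 3 padded = 6 rows.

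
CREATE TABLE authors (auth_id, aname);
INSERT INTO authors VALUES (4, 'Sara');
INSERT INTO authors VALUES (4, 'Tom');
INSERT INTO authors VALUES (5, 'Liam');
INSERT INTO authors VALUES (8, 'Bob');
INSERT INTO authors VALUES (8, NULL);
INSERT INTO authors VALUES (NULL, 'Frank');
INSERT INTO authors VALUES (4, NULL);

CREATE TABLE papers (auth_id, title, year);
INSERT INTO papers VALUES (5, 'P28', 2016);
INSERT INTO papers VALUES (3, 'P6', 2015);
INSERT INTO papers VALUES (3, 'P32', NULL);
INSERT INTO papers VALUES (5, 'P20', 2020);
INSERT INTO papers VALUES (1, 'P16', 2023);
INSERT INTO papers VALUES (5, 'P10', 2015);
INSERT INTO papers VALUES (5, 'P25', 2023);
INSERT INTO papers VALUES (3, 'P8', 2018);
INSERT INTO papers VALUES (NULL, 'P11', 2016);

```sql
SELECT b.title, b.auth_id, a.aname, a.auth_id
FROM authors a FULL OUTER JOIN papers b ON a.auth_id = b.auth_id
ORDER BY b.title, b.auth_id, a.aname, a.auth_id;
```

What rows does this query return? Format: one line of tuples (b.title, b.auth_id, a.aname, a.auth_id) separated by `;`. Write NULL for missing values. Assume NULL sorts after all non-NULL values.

FULL OUTER JOIN keeps every row from both sides; unmatched rows get NULL for the other side's columns.
Matching on a.auth_id = b.auth_id. A NULL in a compared column never satisfies the condition.
Matched pairs: 4; unmatched a rows kept: 6; unmatched b rows kept: 5.

(P10, 5, Liam, 5); (P11, NULL, NULL, NULL); (P16, 1, NULL, NULL); (P20, 5, Liam, 5); (P25, 5, Liam, 5); (P28, 5, Liam, 5); (P32, 3, NULL, NULL); (P6, 3, NULL, NULL); (P8, 3, NULL, NULL); (NULL, NULL, Bob, 8); (NULL, NULL, Frank, NULL); (NULL, NULL, Sara, 4); (NULL, NULL, Tom, 4); (NULL, NULL, NULL, 4); (NULL, NULL, NULL, 8)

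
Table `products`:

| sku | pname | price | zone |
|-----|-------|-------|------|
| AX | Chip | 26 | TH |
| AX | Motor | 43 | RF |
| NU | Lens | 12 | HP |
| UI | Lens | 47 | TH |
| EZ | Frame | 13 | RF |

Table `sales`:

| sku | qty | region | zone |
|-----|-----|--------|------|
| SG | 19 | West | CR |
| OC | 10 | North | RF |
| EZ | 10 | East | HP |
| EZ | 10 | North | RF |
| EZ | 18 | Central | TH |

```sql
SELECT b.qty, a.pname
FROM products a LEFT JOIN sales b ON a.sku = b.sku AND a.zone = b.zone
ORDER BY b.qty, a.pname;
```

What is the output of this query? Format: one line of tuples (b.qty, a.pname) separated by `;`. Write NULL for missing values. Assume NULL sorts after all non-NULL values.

LEFT JOIN keeps every row from `products`; unmatched rows get NULL for `sales`'s columns.
Matching on a.sku = b.sku AND a.zone = b.zone.
- sku=AX, zone=TH: no b row matches, row kept with b columns NULL.
- sku=AX, zone=RF: no b row matches, row kept with b columns NULL.
- sku=NU, zone=HP: no b row matches, row kept with b columns NULL.
- sku=UI, zone=TH: no b row matches, row kept with b columns NULL.
- sku=EZ, zone=RF: 1 matching b row(s), so 1 row(s) emitted.
After projecting and ordering:
b.qty | a.pname
10 | Frame
NULL | Chip
NULL | Lens
NULL | Lens
NULL | Motor

(10, Frame); (NULL, Chip); (NULL, Lens); (NULL, Lens); (NULL, Motor)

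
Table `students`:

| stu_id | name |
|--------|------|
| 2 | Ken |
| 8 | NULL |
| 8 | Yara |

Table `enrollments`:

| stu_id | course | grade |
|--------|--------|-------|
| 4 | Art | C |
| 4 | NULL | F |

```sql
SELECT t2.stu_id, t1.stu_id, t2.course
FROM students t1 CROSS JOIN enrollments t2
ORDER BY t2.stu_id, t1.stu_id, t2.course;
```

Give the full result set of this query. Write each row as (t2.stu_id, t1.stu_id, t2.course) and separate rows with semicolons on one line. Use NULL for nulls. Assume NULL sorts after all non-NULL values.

(4, 2, Art); (4, 2, NULL); (4, 8, Art); (4, 8, Art); (4, 8, NULL); (4, 8, NULL)

CROSS JOIN pairs every row of `students` with every row of `enrollments`: 3 × 2 = 6 rows.
After projecting and ordering:
t2.stu_id | t1.stu_id | t2.course
4 | 2 | Art
4 | 2 | NULL
4 | 8 | Art
4 | 8 | Art
4 | 8 | NULL
4 | 8 | NULL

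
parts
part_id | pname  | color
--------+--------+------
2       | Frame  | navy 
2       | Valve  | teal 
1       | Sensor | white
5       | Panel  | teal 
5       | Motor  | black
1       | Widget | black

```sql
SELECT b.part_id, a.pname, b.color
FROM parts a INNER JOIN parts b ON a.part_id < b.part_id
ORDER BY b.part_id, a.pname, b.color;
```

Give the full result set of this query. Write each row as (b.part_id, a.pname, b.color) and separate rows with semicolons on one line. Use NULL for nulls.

(2, Sensor, navy); (2, Sensor, teal); (2, Widget, navy); (2, Widget, teal); (5, Frame, black); (5, Frame, teal); (5, Sensor, black); (5, Sensor, teal); (5, Valve, black); (5, Valve, teal); (5, Widget, black); (5, Widget, teal)

INNER JOIN keeps only pairs where the ON condition holds.
Matching on a.part_id < b.part_id.
- part_id=2: 2 matching b row(s), so 2 row(s) emitted.
- part_id=2: 2 matching b row(s), so 2 row(s) emitted.
- part_id=1: 4 matching b row(s), so 4 row(s) emitted.
- part_id=5: no matching b row, dropped.
- part_id=5: no matching b row, dropped.
- part_id=1: 4 matching b row(s), so 4 row(s) emitted.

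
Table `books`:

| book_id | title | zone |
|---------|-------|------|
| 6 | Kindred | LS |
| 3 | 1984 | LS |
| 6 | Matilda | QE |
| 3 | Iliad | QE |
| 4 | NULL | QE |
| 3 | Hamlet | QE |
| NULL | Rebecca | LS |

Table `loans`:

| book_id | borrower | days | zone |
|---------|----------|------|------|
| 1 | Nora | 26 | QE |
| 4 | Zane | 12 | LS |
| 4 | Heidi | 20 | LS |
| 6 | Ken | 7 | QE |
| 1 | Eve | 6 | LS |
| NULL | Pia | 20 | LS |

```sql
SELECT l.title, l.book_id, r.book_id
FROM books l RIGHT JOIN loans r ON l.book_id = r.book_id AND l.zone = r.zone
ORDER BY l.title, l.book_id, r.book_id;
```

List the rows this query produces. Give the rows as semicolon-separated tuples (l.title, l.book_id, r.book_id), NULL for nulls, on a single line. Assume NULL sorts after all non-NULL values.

RIGHT JOIN keeps every row from `loans`; unmatched rows get NULL for `books`'s columns.
Matching on l.book_id = r.book_id AND l.zone = r.zone. A NULL in a compared column never satisfies the condition.
- l[0] book_id=6, zone=LS → no match.
- l[1] book_id=3, zone=LS → no match.
- l[2] book_id=6, zone=QE → 1 match(es) in r → 1 row(s).
- l[3] book_id=3, zone=QE → no match.
- l[4] book_id=4, zone=QE → no match.
- l[5] book_id=3, zone=QE → no match.
- l[6] book_id=NULL, zone=LS → no match.
- plus 5 unmatched r row(s), each kept with NULL l columns.
After projecting and ordering:
l.title | l.book_id | r.book_id
Matilda | 6 | 6
NULL | NULL | 1
NULL | NULL | 1
NULL | NULL | 4
NULL | NULL | 4
NULL | NULL | NULL

(Matilda, 6, 6); (NULL, NULL, 1); (NULL, NULL, 1); (NULL, NULL, 4); (NULL, NULL, 4); (NULL, NULL, NULL)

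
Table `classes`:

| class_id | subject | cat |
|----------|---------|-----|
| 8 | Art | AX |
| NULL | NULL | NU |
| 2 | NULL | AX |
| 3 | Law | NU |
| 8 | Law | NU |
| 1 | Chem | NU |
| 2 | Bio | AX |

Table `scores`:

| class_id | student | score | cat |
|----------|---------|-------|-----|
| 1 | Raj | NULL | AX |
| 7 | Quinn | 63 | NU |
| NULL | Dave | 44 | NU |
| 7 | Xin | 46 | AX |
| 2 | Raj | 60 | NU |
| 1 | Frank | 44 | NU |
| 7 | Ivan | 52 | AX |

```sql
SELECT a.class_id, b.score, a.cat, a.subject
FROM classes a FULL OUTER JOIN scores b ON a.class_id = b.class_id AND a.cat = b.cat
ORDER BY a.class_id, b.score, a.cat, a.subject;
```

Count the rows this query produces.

FULL OUTER JOIN keeps every row from both sides; unmatched rows get NULL for the other side's columns.
Matching on a.class_id = b.class_id AND a.cat = b.cat. A NULL in a compared column never satisfies the condition.
- class_id=8, cat=AX: no b row matches, row kept with b columns NULL.
- class_id=NULL, cat=NU: no b row matches, row kept with b columns NULL.
- class_id=2, cat=AX: no b row matches, row kept with b columns NULL.
- class_id=3, cat=NU: no b row matches, row kept with b columns NULL.
- class_id=8, cat=NU: no b row matches, row kept with b columns NULL.
- class_id=1, cat=NU: 1 matching b row(s), so 1 row(s) emitted.
- class_id=2, cat=AX: no b row matches, row kept with b columns NULL.
- 6 row(s) from b found no a partner → padded with NULL.
Total: 1 matched + 12 padded = 13 rows.

13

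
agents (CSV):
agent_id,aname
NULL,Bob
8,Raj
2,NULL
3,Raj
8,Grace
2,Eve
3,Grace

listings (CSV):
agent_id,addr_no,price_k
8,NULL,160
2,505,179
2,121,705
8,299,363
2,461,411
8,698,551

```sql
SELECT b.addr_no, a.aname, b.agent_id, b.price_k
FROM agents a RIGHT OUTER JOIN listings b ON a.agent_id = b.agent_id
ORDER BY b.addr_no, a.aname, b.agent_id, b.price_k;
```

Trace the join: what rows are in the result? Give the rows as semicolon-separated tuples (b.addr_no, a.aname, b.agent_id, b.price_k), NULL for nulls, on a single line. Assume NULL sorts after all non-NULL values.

(121, Eve, 2, 705); (121, NULL, 2, 705); (299, Grace, 8, 363); (299, Raj, 8, 363); (461, Eve, 2, 411); (461, NULL, 2, 411); (505, Eve, 2, 179); (505, NULL, 2, 179); (698, Grace, 8, 551); (698, Raj, 8, 551); (NULL, Grace, 8, 160); (NULL, Raj, 8, 160)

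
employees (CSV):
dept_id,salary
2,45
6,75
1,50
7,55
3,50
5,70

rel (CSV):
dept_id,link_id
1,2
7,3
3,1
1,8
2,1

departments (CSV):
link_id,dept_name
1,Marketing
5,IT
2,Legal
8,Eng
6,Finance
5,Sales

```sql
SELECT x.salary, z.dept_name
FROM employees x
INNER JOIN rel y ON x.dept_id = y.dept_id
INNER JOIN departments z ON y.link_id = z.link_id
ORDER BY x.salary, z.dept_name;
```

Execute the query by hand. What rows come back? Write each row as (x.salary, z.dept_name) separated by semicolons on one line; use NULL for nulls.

(45, Marketing); (50, Eng); (50, Legal); (50, Marketing)

Step 1 — x INNER JOIN y on dept_id → 5 row(s).
Then INNER JOIN `departments z` on link_id: keep only rows whose y.link_id appears in z.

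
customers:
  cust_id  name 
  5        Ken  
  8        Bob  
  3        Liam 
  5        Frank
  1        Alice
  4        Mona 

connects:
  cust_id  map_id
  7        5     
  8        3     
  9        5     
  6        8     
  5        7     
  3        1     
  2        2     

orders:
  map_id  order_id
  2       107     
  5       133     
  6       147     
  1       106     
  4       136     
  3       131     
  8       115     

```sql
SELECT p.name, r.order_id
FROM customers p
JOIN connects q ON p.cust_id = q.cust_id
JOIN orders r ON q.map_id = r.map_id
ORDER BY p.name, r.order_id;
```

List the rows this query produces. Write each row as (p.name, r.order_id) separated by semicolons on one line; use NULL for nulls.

Joins associate left-to-right: customers INNER JOIN connects on cust_id gives 4 intermediate row(s).
Then INNER JOIN `orders r` on map_id: keep only rows whose q.map_id appears in r.

(Bob, 131); (Liam, 106)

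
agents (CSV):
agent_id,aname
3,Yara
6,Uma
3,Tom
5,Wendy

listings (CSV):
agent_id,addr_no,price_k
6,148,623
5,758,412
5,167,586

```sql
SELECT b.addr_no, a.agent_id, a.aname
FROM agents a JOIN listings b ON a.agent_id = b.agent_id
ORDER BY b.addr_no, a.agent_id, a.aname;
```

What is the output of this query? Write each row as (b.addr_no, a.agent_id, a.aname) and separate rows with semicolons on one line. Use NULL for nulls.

INNER JOIN keeps only pairs where the ON condition holds.
Matching on a.agent_id = b.agent_id.
- a row (agent_id=3): no match → dropped.
- a row (agent_id=6): matches 1 b row(s) → 1 output row(s).
- a row (agent_id=3): no match → dropped.
- a row (agent_id=5): matches 2 b row(s) → 2 output row(s).
After projecting and ordering:
b.addr_no | a.agent_id | a.aname
148 | 6 | Uma
167 | 5 | Wendy
758 | 5 | Wendy

(148, 6, Uma); (167, 5, Wendy); (758, 5, Wendy)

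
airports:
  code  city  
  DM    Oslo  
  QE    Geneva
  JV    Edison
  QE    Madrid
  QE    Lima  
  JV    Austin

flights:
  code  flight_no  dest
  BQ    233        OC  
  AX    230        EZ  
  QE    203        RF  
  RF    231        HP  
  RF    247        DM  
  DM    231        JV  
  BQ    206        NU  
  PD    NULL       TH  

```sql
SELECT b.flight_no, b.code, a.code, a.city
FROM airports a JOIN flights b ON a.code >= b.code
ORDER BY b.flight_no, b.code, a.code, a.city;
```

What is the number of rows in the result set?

30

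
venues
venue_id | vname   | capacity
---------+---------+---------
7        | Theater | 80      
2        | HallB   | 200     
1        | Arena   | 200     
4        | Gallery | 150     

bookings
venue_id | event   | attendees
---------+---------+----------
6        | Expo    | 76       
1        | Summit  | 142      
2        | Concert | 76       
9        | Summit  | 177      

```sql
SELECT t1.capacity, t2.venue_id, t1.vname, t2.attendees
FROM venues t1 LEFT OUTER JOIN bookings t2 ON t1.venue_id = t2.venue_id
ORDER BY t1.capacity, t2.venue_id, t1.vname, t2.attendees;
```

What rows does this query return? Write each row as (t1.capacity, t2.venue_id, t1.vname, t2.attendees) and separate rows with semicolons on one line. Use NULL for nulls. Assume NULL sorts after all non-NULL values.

LEFT JOIN keeps every row from `venues`; unmatched rows get NULL for `bookings`'s columns.
Matching on t1.venue_id = t2.venue_id.
Matched pairs: 2; unmatched t1 rows kept: 2.

(80, NULL, Theater, NULL); (150, NULL, Gallery, NULL); (200, 1, Arena, 142); (200, 2, HallB, 76)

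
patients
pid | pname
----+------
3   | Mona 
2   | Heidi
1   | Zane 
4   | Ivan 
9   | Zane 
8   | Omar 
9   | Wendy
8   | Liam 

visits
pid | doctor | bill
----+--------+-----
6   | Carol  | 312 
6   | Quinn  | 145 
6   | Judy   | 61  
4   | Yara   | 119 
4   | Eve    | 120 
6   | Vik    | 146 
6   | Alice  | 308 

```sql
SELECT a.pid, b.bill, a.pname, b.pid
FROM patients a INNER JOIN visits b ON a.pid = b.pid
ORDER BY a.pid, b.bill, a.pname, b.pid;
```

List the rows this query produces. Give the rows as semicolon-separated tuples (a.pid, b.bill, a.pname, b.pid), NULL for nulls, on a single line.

(4, 119, Ivan, 4); (4, 120, Ivan, 4)

INNER JOIN keeps only pairs where the ON condition holds.
Matching on a.pid = b.pid.
Matched pairs: 2.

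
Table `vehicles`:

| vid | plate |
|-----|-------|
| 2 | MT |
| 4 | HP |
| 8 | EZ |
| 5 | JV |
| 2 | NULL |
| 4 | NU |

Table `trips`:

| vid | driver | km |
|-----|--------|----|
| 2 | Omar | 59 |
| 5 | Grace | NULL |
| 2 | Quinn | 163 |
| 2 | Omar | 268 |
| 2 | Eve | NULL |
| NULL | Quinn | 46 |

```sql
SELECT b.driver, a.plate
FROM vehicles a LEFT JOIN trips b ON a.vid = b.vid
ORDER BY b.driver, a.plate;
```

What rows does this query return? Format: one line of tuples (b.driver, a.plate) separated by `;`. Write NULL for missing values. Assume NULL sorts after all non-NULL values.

(Eve, MT); (Eve, NULL); (Grace, JV); (Omar, MT); (Omar, MT); (Omar, NULL); (Omar, NULL); (Quinn, MT); (Quinn, NULL); (NULL, EZ); (NULL, HP); (NULL, NU)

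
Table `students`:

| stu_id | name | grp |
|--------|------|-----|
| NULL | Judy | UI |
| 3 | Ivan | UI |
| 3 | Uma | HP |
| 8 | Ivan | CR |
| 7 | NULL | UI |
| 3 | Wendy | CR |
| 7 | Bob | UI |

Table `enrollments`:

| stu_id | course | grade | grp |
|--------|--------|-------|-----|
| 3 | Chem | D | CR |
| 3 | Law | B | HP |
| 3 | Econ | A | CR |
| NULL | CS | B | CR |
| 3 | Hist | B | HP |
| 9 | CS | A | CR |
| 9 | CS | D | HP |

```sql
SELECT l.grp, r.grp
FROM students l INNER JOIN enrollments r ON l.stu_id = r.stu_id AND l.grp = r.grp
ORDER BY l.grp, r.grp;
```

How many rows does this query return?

4

INNER JOIN keeps only pairs where the ON condition holds.
Matching on l.stu_id = r.stu_id AND l.grp = r.grp. A NULL in a compared column never satisfies the condition.
- l (stu_id=NULL, grp=UI) has no partner → excluded.
- l (stu_id=3, grp=UI) has no partner → excluded.
- l (stu_id=3, grp=HP) pairs with 2 row(s) of r.
- l (stu_id=8, grp=CR) has no partner → excluded.
- l (stu_id=7, grp=UI) has no partner → excluded.
- l (stu_id=3, grp=CR) pairs with 2 row(s) of r.
- l (stu_id=7, grp=UI) has no partner → excluded.
Total: 4 rows.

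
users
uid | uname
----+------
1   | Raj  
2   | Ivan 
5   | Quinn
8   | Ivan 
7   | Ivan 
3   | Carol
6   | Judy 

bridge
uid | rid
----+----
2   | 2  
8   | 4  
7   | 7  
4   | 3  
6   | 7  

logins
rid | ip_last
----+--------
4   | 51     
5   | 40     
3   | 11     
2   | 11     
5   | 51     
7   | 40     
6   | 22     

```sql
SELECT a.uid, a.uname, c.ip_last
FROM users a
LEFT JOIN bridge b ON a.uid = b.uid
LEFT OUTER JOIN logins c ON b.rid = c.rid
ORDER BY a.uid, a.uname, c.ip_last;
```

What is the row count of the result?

7

Step 1 — a LEFT JOIN b on uid → 7 row(s).
Then LEFT JOIN `logins c` on rid: each of those 7 rows is kept; rows whose b.rid has no match in c get NULL for c's columns.
Result: 7 row(s).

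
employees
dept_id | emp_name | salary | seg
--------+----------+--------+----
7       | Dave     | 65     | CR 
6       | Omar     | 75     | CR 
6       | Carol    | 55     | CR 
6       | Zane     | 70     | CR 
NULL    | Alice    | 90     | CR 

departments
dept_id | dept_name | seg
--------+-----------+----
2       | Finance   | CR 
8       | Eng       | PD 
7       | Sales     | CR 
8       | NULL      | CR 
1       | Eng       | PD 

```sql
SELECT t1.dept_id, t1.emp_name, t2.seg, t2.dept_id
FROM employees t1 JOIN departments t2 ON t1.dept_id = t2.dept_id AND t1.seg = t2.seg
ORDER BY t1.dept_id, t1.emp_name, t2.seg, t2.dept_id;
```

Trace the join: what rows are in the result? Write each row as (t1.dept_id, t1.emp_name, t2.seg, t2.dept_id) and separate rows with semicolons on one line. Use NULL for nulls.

(7, Dave, CR, 7)

INNER JOIN keeps only pairs where the ON condition holds.
Matching on t1.dept_id = t2.dept_id AND t1.seg = t2.seg. A NULL in a compared column never satisfies the condition.
- t1[0] dept_id=7, seg=CR → 1 match(es) in t2 → 1 row(s).
- t1[1] dept_id=6, seg=CR → no match; dropped.
- t1[2] dept_id=6, seg=CR → no match; dropped.
- t1[3] dept_id=6, seg=CR → no match; dropped.
- t1[4] dept_id=NULL, seg=CR → no match; dropped.
After projecting and ordering:
t1.dept_id | t1.emp_name | t2.seg | t2.dept_id
7 | Dave | CR | 7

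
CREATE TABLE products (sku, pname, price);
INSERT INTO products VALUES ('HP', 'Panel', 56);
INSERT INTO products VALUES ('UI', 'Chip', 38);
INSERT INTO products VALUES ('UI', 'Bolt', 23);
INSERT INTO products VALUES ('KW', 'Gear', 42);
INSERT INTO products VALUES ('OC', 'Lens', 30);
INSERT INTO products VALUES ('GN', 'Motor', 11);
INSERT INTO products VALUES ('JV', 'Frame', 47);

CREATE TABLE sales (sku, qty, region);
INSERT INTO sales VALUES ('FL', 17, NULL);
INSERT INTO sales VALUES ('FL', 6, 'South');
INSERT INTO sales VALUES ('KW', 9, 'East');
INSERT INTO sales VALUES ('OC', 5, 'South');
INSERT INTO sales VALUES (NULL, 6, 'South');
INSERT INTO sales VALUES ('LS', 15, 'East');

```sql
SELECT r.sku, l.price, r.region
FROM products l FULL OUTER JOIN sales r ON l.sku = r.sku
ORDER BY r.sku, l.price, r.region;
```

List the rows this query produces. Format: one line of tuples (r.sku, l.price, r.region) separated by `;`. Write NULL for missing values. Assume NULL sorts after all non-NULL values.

(FL, NULL, South); (FL, NULL, NULL); (KW, 42, East); (LS, NULL, East); (OC, 30, South); (NULL, 11, NULL); (NULL, 23, NULL); (NULL, 38, NULL); (NULL, 47, NULL); (NULL, 56, NULL); (NULL, NULL, South)

FULL OUTER JOIN keeps every row from both sides; unmatched rows get NULL for the other side's columns.
Matching on l.sku = r.sku. A NULL in a compared column never satisfies the condition.
Matched pairs: 2; unmatched l rows kept: 5; unmatched r rows kept: 4.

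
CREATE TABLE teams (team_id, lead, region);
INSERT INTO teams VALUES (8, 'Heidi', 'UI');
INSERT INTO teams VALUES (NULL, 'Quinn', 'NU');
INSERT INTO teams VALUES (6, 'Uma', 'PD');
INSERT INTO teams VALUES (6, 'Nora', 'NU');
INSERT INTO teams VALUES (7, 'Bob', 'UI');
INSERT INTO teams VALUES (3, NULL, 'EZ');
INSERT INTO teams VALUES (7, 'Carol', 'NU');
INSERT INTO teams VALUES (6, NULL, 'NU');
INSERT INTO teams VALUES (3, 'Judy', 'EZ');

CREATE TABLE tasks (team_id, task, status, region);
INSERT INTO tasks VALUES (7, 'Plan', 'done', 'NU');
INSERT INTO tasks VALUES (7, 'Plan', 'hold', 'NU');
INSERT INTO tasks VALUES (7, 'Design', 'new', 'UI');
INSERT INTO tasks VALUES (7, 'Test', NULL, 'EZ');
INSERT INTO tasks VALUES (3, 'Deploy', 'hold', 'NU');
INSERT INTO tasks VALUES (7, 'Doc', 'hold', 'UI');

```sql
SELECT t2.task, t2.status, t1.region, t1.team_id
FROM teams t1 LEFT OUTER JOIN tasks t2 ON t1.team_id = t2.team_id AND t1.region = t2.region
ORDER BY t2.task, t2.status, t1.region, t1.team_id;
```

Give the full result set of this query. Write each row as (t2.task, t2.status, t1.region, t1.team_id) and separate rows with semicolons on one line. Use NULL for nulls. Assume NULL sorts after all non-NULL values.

LEFT JOIN keeps every row from `teams`; unmatched rows get NULL for `tasks`'s columns.
Matching on t1.team_id = t2.team_id AND t1.region = t2.region. A NULL in a compared column never satisfies the condition.
- team_id=8, region=UI: no t2 row matches, row kept with t2 columns NULL.
- team_id=NULL, region=NU: no t2 row matches, row kept with t2 columns NULL.
- team_id=6, region=PD: no t2 row matches, row kept with t2 columns NULL.
- team_id=6, region=NU: no t2 row matches, row kept with t2 columns NULL.
- team_id=7, region=UI: 2 matching t2 row(s), so 2 row(s) emitted.
- team_id=3, region=EZ: no t2 row matches, row kept with t2 columns NULL.
- team_id=7, region=NU: 2 matching t2 row(s), so 2 row(s) emitted.
- team_id=6, region=NU: no t2 row matches, row kept with t2 columns NULL.
- team_id=3, region=EZ: no t2 row matches, row kept with t2 columns NULL.

(Design, new, UI, 7); (Doc, hold, UI, 7); (Plan, done, NU, 7); (Plan, hold, NU, 7); (NULL, NULL, EZ, 3); (NULL, NULL, EZ, 3); (NULL, NULL, NU, 6); (NULL, NULL, NU, 6); (NULL, NULL, NU, NULL); (NULL, NULL, PD, 6); (NULL, NULL, UI, 8)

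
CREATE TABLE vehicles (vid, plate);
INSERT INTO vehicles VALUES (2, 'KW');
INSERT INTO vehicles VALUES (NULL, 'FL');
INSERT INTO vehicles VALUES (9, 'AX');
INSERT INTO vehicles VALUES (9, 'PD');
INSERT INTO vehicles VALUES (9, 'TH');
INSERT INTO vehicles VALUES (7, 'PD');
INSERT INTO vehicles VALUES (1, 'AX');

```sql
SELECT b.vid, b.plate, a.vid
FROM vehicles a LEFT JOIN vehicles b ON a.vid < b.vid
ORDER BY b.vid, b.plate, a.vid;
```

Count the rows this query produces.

LEFT JOIN keeps every row from `vehicles a`; unmatched rows get NULL for `vehicles b`'s columns.
Matching on a.vid < b.vid. A NULL in a compared column never satisfies the condition.
Matched pairs: 12; unmatched a rows kept: 4.
Total: 12 matched + 4 padded = 16 rows.

16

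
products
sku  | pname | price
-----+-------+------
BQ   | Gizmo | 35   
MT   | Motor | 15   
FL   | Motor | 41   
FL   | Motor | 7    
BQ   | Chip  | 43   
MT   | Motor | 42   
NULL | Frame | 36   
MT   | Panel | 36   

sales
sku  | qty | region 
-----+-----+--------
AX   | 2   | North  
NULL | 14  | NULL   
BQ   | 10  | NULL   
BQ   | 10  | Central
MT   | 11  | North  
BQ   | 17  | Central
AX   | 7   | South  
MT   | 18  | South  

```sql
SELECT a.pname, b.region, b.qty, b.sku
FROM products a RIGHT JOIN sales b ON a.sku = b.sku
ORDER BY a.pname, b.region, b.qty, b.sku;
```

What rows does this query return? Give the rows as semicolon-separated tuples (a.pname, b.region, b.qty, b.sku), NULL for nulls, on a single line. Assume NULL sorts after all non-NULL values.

RIGHT JOIN keeps every row from `sales`; unmatched rows get NULL for `products`'s columns.
Matching on a.sku = b.sku. A NULL in a compared column never satisfies the condition.
- a (sku=BQ) pairs with 3 row(s) of b.
- a (sku=MT) pairs with 2 row(s) of b.
- a (sku=FL) has no partner in b.
- a (sku=FL) has no partner in b.
- a (sku=BQ) pairs with 3 row(s) of b.
- a (sku=MT) pairs with 2 row(s) of b.
- a (sku=NULL) has no partner in b.
- a (sku=MT) pairs with 2 row(s) of b.
- plus 3 unmatched b row(s), each kept with NULL a columns.

(Chip, Central, 10, BQ); (Chip, Central, 17, BQ); (Chip, NULL, 10, BQ); (Gizmo, Central, 10, BQ); (Gizmo, Central, 17, BQ); (Gizmo, NULL, 10, BQ); (Motor, North, 11, MT); (Motor, North, 11, MT); (Motor, South, 18, MT); (Motor, South, 18, MT); (Panel, North, 11, MT); (Panel, South, 18, MT); (NULL, North, 2, AX); (NULL, South, 7, AX); (NULL, NULL, 14, NULL)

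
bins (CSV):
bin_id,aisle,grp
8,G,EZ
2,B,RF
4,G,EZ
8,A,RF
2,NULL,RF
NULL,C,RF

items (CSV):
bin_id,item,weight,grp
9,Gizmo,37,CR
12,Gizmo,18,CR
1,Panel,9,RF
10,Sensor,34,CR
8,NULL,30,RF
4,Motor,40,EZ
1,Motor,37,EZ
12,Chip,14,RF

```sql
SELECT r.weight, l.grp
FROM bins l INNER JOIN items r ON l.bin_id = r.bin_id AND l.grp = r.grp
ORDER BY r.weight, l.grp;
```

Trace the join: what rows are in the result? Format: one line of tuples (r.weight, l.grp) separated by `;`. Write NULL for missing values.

(30, RF); (40, EZ)

INNER JOIN keeps only pairs where the ON condition holds.
Matching on l.bin_id = r.bin_id AND l.grp = r.grp. A NULL in a compared column never satisfies the condition.
- l row (bin_id=8, grp=EZ): no match → dropped.
- l row (bin_id=2, grp=RF): no match → dropped.
- l row (bin_id=4, grp=EZ): matches 1 r row(s) → 1 output row(s).
- l row (bin_id=8, grp=RF): matches 1 r row(s) → 1 output row(s).
- l row (bin_id=2, grp=RF): no match → dropped.
- l row (bin_id=NULL, grp=RF): no match → dropped.
After projecting and ordering:
r.weight | l.grp
30 | RF
40 | EZ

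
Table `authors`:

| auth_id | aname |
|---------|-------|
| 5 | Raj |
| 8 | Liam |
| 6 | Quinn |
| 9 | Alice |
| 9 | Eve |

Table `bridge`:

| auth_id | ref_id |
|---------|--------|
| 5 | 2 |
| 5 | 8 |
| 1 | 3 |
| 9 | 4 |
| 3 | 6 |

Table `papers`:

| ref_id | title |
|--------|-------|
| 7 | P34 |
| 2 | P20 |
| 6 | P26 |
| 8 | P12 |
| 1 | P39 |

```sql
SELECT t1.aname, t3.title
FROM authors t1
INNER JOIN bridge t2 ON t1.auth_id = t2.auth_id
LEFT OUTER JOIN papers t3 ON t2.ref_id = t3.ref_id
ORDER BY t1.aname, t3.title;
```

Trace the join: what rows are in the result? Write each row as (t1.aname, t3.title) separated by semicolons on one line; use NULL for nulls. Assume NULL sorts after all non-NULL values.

(Alice, NULL); (Eve, NULL); (Raj, P12); (Raj, P20)

Evaluate left to right. First `authors t1 INNER JOIN bridge t2` on auth_id: 4 row(s).
Then LEFT JOIN `papers t3` on ref_id: each of those 4 rows is kept; rows whose t2.ref_id has no match in t3 get NULL for t3's columns.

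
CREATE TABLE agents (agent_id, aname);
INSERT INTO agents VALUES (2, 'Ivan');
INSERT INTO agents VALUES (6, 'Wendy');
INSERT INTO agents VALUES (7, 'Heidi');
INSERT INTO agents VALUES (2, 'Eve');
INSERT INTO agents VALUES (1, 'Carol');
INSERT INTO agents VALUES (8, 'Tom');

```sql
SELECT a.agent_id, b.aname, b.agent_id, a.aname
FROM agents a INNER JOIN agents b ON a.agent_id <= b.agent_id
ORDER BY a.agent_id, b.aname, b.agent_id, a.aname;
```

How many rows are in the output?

INNER JOIN keeps only pairs where the ON condition holds.
Matching on a.agent_id <= b.agent_id.
- a row (agent_id=2): matches 5 b row(s) → 5 output row(s).
- a row (agent_id=6): matches 3 b row(s) → 3 output row(s).
- a row (agent_id=7): matches 2 b row(s) → 2 output row(s).
- a row (agent_id=2): matches 5 b row(s) → 5 output row(s).
- a row (agent_id=1): matches 6 b row(s) → 6 output row(s).
- a row (agent_id=8): matches 1 b row(s) → 1 output row(s).
Total: 22 rows.

22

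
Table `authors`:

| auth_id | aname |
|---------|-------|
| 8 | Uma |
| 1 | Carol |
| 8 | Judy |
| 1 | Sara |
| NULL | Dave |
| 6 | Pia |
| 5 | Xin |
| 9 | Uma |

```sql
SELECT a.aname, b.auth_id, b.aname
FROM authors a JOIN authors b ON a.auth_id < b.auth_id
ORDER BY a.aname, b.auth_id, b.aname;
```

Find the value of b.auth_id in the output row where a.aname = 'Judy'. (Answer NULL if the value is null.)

INNER JOIN keeps only pairs where the ON condition holds.
Matching on a.auth_id < b.auth_id. A NULL in a compared column never satisfies the condition.
- a row (auth_id=8): matches 1 b row(s) → 1 output row(s).
- a row (auth_id=1): matches 5 b row(s) → 5 output row(s).
- a row (auth_id=8): matches 1 b row(s) → 1 output row(s).
- a row (auth_id=1): matches 5 b row(s) → 5 output row(s).
- a row (auth_id=NULL): no match → dropped.
- a row (auth_id=6): matches 3 b row(s) → 3 output row(s).
- a row (auth_id=5): matches 4 b row(s) → 4 output row(s).
- a row (auth_id=9): no match → dropped.

9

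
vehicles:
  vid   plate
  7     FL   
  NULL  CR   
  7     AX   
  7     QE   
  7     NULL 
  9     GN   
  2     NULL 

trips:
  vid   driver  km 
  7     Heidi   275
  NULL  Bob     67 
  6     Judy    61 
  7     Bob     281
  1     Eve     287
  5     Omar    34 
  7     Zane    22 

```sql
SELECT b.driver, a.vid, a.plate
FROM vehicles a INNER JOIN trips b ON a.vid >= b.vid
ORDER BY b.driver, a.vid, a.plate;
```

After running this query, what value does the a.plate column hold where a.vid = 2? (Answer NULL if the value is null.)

NULL

INNER JOIN keeps only pairs where the ON condition holds.
Matching on a.vid >= b.vid. A NULL in a compared column never satisfies the condition.
- vid=7: 6 matching b row(s), so 6 row(s) emitted.
- vid=NULL: no matching b row, dropped.
- vid=7: 6 matching b row(s), so 6 row(s) emitted.
- vid=7: 6 matching b row(s), so 6 row(s) emitted.
- vid=7: 6 matching b row(s), so 6 row(s) emitted.
- vid=9: 6 matching b row(s), so 6 row(s) emitted.
- vid=2: 1 matching b row(s), so 1 row(s) emitted.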